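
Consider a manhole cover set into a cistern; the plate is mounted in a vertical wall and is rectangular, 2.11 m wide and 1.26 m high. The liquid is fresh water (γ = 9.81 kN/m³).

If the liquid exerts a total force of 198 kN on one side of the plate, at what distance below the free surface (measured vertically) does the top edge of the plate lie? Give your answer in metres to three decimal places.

d_top ≈ 6.962 m

γ = 9.81 kN/m³.
A = 2.11 × 1.26 = 2.6586 m².
From F = γ·h_c·A, the centroid depth is h_c = 198/(9.81 × 2.6586) = 7.59177 m.
The centroid lies 1.26/2 = 0.63 m below the top edge, so the top edge sits at h_top = 7.59177 − 0.63 = 6.96177 m below the surface.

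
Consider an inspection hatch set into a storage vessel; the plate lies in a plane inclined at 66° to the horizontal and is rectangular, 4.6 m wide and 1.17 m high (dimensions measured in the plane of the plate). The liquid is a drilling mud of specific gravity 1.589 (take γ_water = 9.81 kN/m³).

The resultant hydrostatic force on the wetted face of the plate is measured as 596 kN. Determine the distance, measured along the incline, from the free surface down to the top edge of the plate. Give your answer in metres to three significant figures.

y_top ≈ 7.19 m

γ = 1.589 × 9.81 = 15.58809 kN/m³.
A = 4.6 × 1.17 = 5.382 m².
From F = γ·h_c·A, the centroid depth is h_c = 596/(15.58809 × 5.382) = 7.10411 m.
Let θ = 66° be the plate's angle to the horizontal; measure y along the incline from where the plane meets the free surface. Vertical depth h = y·sinθ with sinθ = 0.913545.
Along the incline, y_c = h_c/sinθ = 7.10411/0.913545 = 7.77642 m.
The centroid lies 1.17/2 = 0.585 m below the top edge, so the top edge sits at y_top = 7.77642 − 0.585 = 7.19142 m along the incline.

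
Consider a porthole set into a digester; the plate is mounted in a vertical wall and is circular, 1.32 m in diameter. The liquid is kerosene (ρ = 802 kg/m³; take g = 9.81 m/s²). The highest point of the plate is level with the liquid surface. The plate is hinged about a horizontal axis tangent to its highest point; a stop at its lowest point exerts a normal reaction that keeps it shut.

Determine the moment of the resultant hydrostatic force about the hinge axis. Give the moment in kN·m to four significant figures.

γ = ρg = 802 × 9.81 / 1000 = 7.86762 kN/m³.
The centroid is at the centre, 0.66 m below the top of the plate, so the centroid depth is h_c = 0.66 m.
A = π(0.66)² = 1.36848 m².
Resultant F = γ·h_c·A = 7.86762 × 0.66 × 1.36848 = 7.10601 kN.
I_c = πr⁴/4 = π × 0.66⁴/4 = 0.149027 m⁴.
Centre of pressure: y_p = y_c + I_c/(y_c·A) = 0.66 + 0.149027/(0.66 × 1.36848) = 0.66 + 0.164999 = 0.824999 m along the plane.
The resultant acts 0.66 + 0.164999 = 0.824999 m (along the plate) below the hinge at the top edge, so the moment about the hinge is M = F × 0.824999 = 7.10601 × 0.824999 = 5.86245 kN·m.

M ≈ 5.862 kN·m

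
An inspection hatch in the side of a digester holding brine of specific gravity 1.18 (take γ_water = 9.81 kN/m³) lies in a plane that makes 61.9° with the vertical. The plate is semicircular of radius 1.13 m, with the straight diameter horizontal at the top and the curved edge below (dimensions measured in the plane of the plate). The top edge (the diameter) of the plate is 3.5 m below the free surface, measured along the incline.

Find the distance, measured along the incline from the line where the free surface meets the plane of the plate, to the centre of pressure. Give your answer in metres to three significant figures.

γ = 1.18 × 9.81 = 11.5758 kN/m³.
The plate makes 61.9° with the vertical, i.e. θ = 90° − 61.9° = 28.1° to the horizontal. Measuring y along the incline from the free-surface line, vertical depth h = y·sinθ with sinθ = 0.471012.
The centroid of a semicircle lies 4r/(3π) = 0.479587 m from the diameter, here below the top edge, so y_c = 3.5 + 0.479587 = 3.97959 m and h_c = 3.97959 × 0.471012 = 1.87443 m.
A = πr²/2 = π × 1.13²/2 = 2.00575 m².
Resultant F = γ·h_c·A = 11.5758 × 1.87443 × 2.00575 = 43.5208 kN.
I_c = (π/8 − 8/(9π))·r⁴ = 0.109757 × 1.13⁴ = 0.178956 m⁴.
Centre of pressure: y_p = y_c + I_c/(y_c·A) = 3.97959 + 0.178956/(3.97959 × 2.00575) = 3.97959 + 0.0224198 = 4.00201 m along the plane.

y_p = 4.00 m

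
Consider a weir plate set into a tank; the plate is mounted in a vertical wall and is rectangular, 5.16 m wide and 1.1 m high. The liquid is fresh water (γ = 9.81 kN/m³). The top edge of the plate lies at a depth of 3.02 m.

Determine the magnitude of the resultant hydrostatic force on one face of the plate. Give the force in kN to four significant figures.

F ≈ 198.8 kN

γ = 9.81 kN/m³.
The centroid lies 1.1/2 = 0.55 m below the top edge, so the centroid depth is h_c = 3.02 + 0.55 = 3.57 m.
A = 5.16 × 1.1 = 5.676 m².
Resultant F = γ·h_c·A = 9.81 × 3.57 × 5.676 = 198.783 kN.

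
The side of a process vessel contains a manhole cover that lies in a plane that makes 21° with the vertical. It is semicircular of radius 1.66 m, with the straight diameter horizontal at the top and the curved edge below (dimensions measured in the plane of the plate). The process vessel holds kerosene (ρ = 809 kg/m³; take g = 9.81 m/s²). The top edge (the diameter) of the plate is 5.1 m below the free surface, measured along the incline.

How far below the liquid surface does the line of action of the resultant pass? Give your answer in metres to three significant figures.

h_p = 5.45 m

γ = ρg = 809 × 9.81 / 1000 = 7.93629 kN/m³.
The plate makes 21° with the vertical, i.e. θ = 90° − 21° = 69° to the horizontal. Measuring y along the incline from the free-surface line, vertical depth h = y·sinθ with sinθ = 0.933580.
The centroid of a semicircle lies 4r/(3π) = 0.704526 m from the diameter, here below the top edge, so y_c = 5.1 + 0.704526 = 5.80453 m and h_c = 5.80453 × 0.933580 = 5.41899 m.
A = πr²/2 = π × 1.66²/2 = 4.32849 m².
Resultant F = γ·h_c·A = 7.93629 × 5.41899 × 4.32849 = 186.154 kN.
I_c = (π/8 − 8/(9π))·r⁴ = 0.109757 × 1.66⁴ = 0.833421 m⁴.
Centre of pressure: y_p = y_c + I_c/(y_c·A) = 5.80453 + 0.833421/(5.80453 × 4.32849) = 5.80453 + 0.0331712 = 5.8377 m along the plane.
Vertically, h_p = y_p·sinθ = 5.8377 × 0.933580 = 5.44996 m.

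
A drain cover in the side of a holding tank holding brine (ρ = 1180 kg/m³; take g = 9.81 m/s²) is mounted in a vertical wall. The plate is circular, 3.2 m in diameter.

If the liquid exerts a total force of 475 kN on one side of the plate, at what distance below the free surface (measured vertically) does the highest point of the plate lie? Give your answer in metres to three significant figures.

d_top ≈ 3.50 m

γ = ρg = 1180 × 9.81 / 1000 = 11.5758 kN/m³.
A = π(1.6)² = 8.04248 m².
From F = γ·h_c·A, the centroid depth is h_c = 475/(11.5758 × 8.04248) = 5.10214 m.
The centroid is at the centre, 1.6 m below the top of the plate, so the highest point sits at h_top = 5.10214 − 1.6 = 3.50214 m below the surface.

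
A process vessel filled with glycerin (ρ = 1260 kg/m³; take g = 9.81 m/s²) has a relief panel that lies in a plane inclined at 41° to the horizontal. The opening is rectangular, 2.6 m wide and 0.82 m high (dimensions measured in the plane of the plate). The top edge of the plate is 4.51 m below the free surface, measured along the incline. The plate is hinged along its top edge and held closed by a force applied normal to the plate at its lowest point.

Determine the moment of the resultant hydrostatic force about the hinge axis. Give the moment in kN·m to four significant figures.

γ = ρg = 1260 × 9.81 / 1000 = 12.3606 kN/m³.
Let θ = 41° be the plate's angle to the horizontal; measure y along the incline from where the plane meets the free surface. Vertical depth h = y·sinθ with sinθ = 0.656059.
The centroid lies 0.82/2 = 0.41 m below the top edge, so y_c = 4.51 + 0.41 = 4.92 m and h_c = 4.92 × 0.656059 = 3.22781 m.
A = 2.6 × 0.82 = 2.132 m².
Resultant F = γ·h_c·A = 12.3606 × 3.22781 × 2.132 = 85.0618 kN.
I_c = b·h³/12 = 2.6 × 0.82³/12 = 0.119463 m⁴.
Centre of pressure: y_p = y_c + I_c/(y_c·A) = 4.92 + 0.119463/(4.92 × 2.132) = 4.92 + 0.0113889 = 4.93139 m along the plane.
The resultant acts 0.41 + 0.0113889 = 0.421389 m (along the plate) below the hinge at the top edge, so the moment about the hinge is M = F × 0.421389 = 85.0618 × 0.421389 = 35.8441 kN·m.

M ≈ 35.84 kN·m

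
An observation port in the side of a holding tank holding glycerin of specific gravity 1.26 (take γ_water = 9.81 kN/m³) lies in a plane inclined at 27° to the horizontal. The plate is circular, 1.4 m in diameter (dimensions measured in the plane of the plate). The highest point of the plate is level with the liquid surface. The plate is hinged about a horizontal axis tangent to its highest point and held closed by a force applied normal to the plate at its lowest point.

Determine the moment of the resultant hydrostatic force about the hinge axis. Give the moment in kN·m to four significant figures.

γ = 1.26 × 9.81 = 12.3606 kN/m³.
Let θ = 27° be the plate's angle to the horizontal; measure y along the incline from where the plane meets the free surface. Vertical depth h = y·sinθ with sinθ = 0.453990.
The centroid is at the centre, 0.7 m below the top of the plate, so y_c = 0.7 m and h_c = 0.7 × 0.453990 = 0.317793 m.
A = π(0.7)² = 1.53938 m².
Resultant F = γ·h_c·A = 12.3606 × 0.317793 × 1.53938 = 6.04686 kN.
I_c = πr⁴/4 = π × 0.7⁴/4 = 0.188574 m⁴.
Centre of pressure: y_p = y_c + I_c/(y_c·A) = 0.7 + 0.188574/(0.7 × 1.53938) = 0.7 + 0.175 = 0.875 m along the plane.
The resultant acts 0.7 + 0.175 = 0.875 m (along the plate) below the hinge at the top edge, so the moment about the hinge is M = F × 0.875 = 6.04686 × 0.875 = 5.291 kN·m.

M ≈ 5.291 kN·m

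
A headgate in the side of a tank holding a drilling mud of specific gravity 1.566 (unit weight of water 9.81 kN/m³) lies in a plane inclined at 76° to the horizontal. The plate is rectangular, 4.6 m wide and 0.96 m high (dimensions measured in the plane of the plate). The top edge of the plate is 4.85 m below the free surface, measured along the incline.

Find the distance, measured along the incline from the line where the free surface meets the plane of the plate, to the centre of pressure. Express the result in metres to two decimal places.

y_p = 5.34 m

γ = 1.566 × 9.81 = 15.36246 kN/m³.
Let θ = 76° be the plate's angle to the horizontal; measure y along the incline from where the plane meets the free surface. Vertical depth h = y·sinθ with sinθ = 0.970296.
The centroid lies 0.96/2 = 0.48 m below the top edge, so y_c = 4.85 + 0.48 = 5.33 m and h_c = 5.33 × 0.970296 = 5.17168 m.
A = 4.6 × 0.96 = 4.416 m².
Resultant F = γ·h_c·A = 15.36246 × 5.17168 × 4.416 = 350.85 kN.
I_c = b·h³/12 = 4.6 × 0.96³/12 = 0.339149 m⁴.
Centre of pressure: y_p = y_c + I_c/(y_c·A) = 5.33 + 0.339149/(5.33 × 4.416) = 5.33 + 0.014409 = 5.34441 m along the plane.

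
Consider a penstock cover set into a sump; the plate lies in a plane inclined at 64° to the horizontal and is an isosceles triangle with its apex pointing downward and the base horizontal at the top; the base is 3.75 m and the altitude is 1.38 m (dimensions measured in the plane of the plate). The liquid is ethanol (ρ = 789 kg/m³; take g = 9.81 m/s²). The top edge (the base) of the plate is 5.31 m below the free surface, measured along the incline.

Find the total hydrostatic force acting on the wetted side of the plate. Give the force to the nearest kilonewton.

F ≈ 104 kN

γ = ρg = 789 × 9.81 / 1000 = 7.74009 kN/m³.
Let θ = 64° be the plate's angle to the horizontal; measure y along the incline from where the plane meets the free surface. Vertical depth h = y·sinθ with sinθ = 0.898794.
With the apex down, the centroid sits h/3 = 1.38/3 = 0.46 m below the base (the top edge), so y_c = 5.31 + 0.46 = 5.77 m and h_c = 5.77 × 0.898794 = 5.18604 m.
A = ½ × 3.75 × 1.38 = 2.5875 m².
Resultant F = γ·h_c·A = 7.74009 × 5.18604 × 2.5875 = 103.863 kN.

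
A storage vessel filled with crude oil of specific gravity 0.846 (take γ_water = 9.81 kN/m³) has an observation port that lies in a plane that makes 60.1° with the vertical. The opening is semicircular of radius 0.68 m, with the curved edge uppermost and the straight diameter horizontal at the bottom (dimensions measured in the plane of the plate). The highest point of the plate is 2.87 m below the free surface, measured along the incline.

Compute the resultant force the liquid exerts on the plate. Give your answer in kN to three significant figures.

γ = 0.846 × 9.81 = 8.29926 kN/m³.
The plate makes 60.1° with the vertical, i.e. θ = 90° − 60.1° = 29.9° to the horizontal. Measuring y along the incline from the free-surface line, vertical depth h = y·sinθ with sinθ = 0.498488.
The centroid lies 4r/(3π) = 0.288601 m above the diameter, so r − 4r/(3π) = 0.68 − 0.288601 = 0.391399 m below the topmost point, so y_c = 2.87 + 0.391399 = 3.2614 m and h_c = 3.2614 × 0.498488 = 1.62577 m.
A = πr²/2 = π × 0.68²/2 = 0.726336 m².
Resultant F = γ·h_c·A = 8.29926 × 1.62577 × 0.726336 = 9.80022 kN.

F ≈ 9.80 kN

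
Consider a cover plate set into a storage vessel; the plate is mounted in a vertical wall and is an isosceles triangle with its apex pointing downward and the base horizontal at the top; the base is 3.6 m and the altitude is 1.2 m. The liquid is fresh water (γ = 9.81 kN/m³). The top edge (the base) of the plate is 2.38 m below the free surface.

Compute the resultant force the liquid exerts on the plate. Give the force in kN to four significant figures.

γ = 9.81 kN/m³.
With the apex down, the centroid sits h/3 = 1.2/3 = 0.4 m below the base (the top edge), so the centroid depth is h_c = 2.38 + 0.4 = 2.78 m.
A = ½ × 3.6 × 1.2 = 2.16 m².
Resultant F = γ·h_c·A = 9.81 × 2.78 × 2.16 = 58.9071 kN.

F ≈ 58.91 kN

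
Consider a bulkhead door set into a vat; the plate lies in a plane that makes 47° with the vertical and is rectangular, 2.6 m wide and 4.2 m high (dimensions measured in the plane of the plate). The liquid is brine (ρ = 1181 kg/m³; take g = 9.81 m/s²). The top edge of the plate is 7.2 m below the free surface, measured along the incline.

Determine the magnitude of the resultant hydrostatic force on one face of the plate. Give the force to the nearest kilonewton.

F ≈ 802 kN

γ = ρg = 1181 × 9.81 / 1000 = 11.58561 kN/m³.
The plate makes 47° with the vertical, i.e. θ = 90° − 47° = 43° to the horizontal. Measuring y along the incline from the free-surface line, vertical depth h = y·sinθ with sinθ = 0.681998.
The centroid lies 4.2/2 = 2.1 m below the top edge, so y_c = 7.2 + 2.1 = 9.3 m and h_c = 9.3 × 0.681998 = 6.34258 m.
A = 2.6 × 4.2 = 10.92 m².
Resultant F = γ·h_c·A = 11.58561 × 6.34258 × 10.92 = 802.431 kN.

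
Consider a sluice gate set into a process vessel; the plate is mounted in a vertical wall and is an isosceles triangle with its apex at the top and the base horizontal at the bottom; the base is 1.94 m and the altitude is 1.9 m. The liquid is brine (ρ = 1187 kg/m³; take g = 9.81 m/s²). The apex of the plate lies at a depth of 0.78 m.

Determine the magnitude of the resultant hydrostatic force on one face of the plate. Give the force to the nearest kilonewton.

F ≈ 44 kN

γ = ρg = 1187 × 9.81 / 1000 = 11.64447 kN/m³.
With the apex up, the centroid sits 2h/3 = 2 × 1.9/3 = 1.26667 m below the apex, so the centroid depth is h_c = 0.78 + 1.26667 = 2.04667 m.
A = ½ × 1.94 × 1.9 = 1.843 m².
Resultant F = γ·h_c·A = 11.64447 × 2.04667 × 1.843 = 43.9231 kN.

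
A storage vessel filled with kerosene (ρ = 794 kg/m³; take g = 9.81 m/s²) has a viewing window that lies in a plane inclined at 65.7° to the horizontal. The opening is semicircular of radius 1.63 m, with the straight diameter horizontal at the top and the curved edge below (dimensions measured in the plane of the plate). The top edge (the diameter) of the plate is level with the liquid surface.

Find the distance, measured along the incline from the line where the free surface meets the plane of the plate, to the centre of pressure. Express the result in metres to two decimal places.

y_p = 0.96 m

γ = ρg = 794 × 9.81 / 1000 = 7.78914 kN/m³.
Let θ = 65.7° be the plate's angle to the horizontal; measure y along the incline from where the plane meets the free surface. Vertical depth h = y·sinθ with sinθ = 0.911403.
The centroid of a semicircle lies 4r/(3π) = 0.691793 m from the diameter, here below the top edge, so y_c = 0.691793 m and h_c = 0.691793 × 0.911403 = 0.630502 m.
A = πr²/2 = π × 1.63²/2 = 4.17345 m².
Resultant F = γ·h_c·A = 7.78914 × 0.630502 × 4.17345 = 20.4961 kN.
I_c = (π/8 − 8/(9π))·r⁴ = 0.109757 × 1.63⁴ = 0.774788 m⁴.
Centre of pressure: y_p = y_c + I_c/(y_c·A) = 0.691793 + 0.774788/(0.691793 × 4.17345) = 0.691793 + 0.268356 = 0.960149 m along the plane.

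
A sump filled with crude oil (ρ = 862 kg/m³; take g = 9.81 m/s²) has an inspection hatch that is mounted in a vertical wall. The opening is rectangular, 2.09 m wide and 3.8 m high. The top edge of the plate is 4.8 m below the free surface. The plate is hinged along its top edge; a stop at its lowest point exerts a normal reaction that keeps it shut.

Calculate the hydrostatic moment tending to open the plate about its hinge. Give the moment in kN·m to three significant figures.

M ≈ 936 kN·m

γ = ρg = 862 × 9.81 / 1000 = 8.45622 kN/m³.
The centroid lies 3.8/2 = 1.9 m below the top edge, so the centroid depth is h_c = 4.8 + 1.9 = 6.7 m.
A = 2.09 × 3.8 = 7.942 m².
Resultant F = γ·h_c·A = 8.45622 × 6.7 × 7.942 = 449.967 kN.
I_c = b·h³/12 = 2.09 × 3.8³/12 = 9.55687 m⁴.
Centre of pressure: y_p = y_c + I_c/(y_c·A) = 6.7 + 9.55687/(6.7 × 7.942) = 6.7 + 0.179602 = 6.8796 m along the plane.
The resultant acts 1.9 + 0.179602 = 2.0796 m (along the plate) below the hinge at the top edge, so the moment about the hinge is M = F × 2.0796 = 449.967 × 2.0796 = 935.751 kN·m.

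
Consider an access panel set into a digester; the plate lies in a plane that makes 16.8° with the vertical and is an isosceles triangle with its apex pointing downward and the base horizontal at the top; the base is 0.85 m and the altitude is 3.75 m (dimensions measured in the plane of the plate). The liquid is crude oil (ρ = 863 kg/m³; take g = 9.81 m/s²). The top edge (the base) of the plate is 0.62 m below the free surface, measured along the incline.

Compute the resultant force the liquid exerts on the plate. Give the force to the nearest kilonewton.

γ = ρg = 863 × 9.81 / 1000 = 8.46603 kN/m³.
The plate makes 16.8° with the vertical, i.e. θ = 90° − 16.8° = 73.2° to the horizontal. Measuring y along the incline from the free-surface line, vertical depth h = y·sinθ with sinθ = 0.957319.
With the apex down, the centroid sits h/3 = 3.75/3 = 1.25 m below the base (the top edge), so y_c = 0.62 + 1.25 = 1.87 m and h_c = 1.87 × 0.957319 = 1.79019 m.
A = ½ × 0.85 × 3.75 = 1.59375 m².
Resultant F = γ·h_c·A = 8.46603 × 1.79019 × 1.59375 = 24.1546 kN.

F ≈ 24 kN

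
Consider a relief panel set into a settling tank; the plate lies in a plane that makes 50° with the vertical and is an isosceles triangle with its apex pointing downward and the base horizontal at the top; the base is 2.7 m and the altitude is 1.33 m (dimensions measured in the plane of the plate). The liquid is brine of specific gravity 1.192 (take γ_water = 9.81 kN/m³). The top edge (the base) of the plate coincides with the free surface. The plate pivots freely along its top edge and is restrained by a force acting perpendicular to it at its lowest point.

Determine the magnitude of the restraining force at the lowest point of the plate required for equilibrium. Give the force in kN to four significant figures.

γ = 1.192 × 9.81 = 11.69352 kN/m³.
The plate makes 50° with the vertical, i.e. θ = 90° − 50° = 40° to the horizontal. Measuring y along the incline from the free-surface line, vertical depth h = y·sinθ with sinθ = 0.642788.
With the apex down, the centroid sits h/3 = 1.33/3 = 0.443333 m below the base (the top edge), so y_c = 0.443333 m and h_c = 0.443333 × 0.642788 = 0.284969 m.
A = ½ × 2.7 × 1.33 = 1.7955 m².
Resultant F = γ·h_c·A = 11.69352 × 0.284969 × 1.7955 = 5.98313 kN.
I_c = b·h³/36 = 2.7 × 1.33³/36 = 0.176448 m⁴.
Centre of pressure: y_p = y_c + I_c/(y_c·A) = 0.443333 + 0.176448/(0.443333 × 1.7955) = 0.443333 + 0.221667 = 0.665 m along the plane.
The resultant acts 0.443333 + 0.221667 = 0.665 m (along the plate) below the hinge at the top edge, so the moment about the hinge is M = F × 0.665 = 5.98313 × 0.665 = 3.97878 kN·m.
A normal force at the bottom, 1.33 m from the hinge, must supply this moment: P = 3.97878/1.33 = 2.99156 kN.

P ≈ 2.992 kN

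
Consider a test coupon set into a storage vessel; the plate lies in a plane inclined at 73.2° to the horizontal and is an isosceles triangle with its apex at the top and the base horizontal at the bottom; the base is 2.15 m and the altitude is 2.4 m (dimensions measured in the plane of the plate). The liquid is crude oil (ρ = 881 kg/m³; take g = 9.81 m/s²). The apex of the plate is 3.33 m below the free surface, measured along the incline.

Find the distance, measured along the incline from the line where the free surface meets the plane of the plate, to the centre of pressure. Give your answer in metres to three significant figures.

y_p = 4.99 m

γ = ρg = 881 × 9.81 / 1000 = 8.64261 kN/m³.
Let θ = 73.2° be the plate's angle to the horizontal; measure y along the incline from where the plane meets the free surface. Vertical depth h = y·sinθ with sinθ = 0.957319.
With the apex up, the centroid sits 2h/3 = 2 × 2.4/3 = 1.6 m below the apex, so y_c = 3.33 + 1.6 = 4.93 m and h_c = 4.93 × 0.957319 = 4.71958 m.
A = ½ × 2.15 × 2.4 = 2.58 m².
Resultant F = γ·h_c·A = 8.64261 × 4.71958 × 2.58 = 105.237 kN.
I_c = b·h³/36 = 2.15 × 2.4³/36 = 0.8256 m⁴.
Centre of pressure: y_p = y_c + I_c/(y_c·A) = 4.93 + 0.8256/(4.93 × 2.58) = 4.93 + 0.0649087 = 4.99491 m along the plane.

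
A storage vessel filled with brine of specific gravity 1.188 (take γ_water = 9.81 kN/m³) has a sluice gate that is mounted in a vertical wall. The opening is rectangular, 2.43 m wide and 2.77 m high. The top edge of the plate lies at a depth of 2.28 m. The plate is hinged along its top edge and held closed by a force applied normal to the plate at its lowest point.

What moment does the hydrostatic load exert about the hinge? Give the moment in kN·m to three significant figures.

M ≈ 448 kN·m

γ = 1.188 × 9.81 = 11.65428 kN/m³.
The centroid lies 2.77/2 = 1.385 m below the top edge, so the centroid depth is h_c = 2.28 + 1.385 = 3.665 m.
A = 2.43 × 2.77 = 6.7311 m².
Resultant F = γ·h_c·A = 11.65428 × 3.665 × 6.7311 = 287.505 kN.
I_c = b·h³/12 = 2.43 × 2.77³/12 = 4.30392 m⁴.
Centre of pressure: y_p = y_c + I_c/(y_c·A) = 3.665 + 4.30392/(3.665 × 6.7311) = 3.665 + 0.174463 = 3.83946 m along the plane.
The resultant acts 1.385 + 0.174463 = 1.55946 m (along the plate) below the hinge at the top edge, so the moment about the hinge is M = F × 1.55946 = 287.505 × 1.55946 = 448.353 kN·m.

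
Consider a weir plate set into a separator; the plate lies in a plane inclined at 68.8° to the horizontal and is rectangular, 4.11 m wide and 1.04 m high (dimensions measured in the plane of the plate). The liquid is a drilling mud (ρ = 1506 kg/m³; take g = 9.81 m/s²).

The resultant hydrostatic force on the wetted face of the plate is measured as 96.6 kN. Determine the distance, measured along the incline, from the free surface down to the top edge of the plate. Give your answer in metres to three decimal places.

y_top ≈ 1.121 m

γ = ρg = 1506 × 9.81 / 1000 = 14.77386 kN/m³.
A = 4.11 × 1.04 = 4.2744 m².
From F = γ·h_c·A, the centroid depth is h_c = 96.6/(14.77386 × 4.2744) = 1.52971 m.
Let θ = 68.8° be the plate's angle to the horizontal; measure y along the incline from where the plane meets the free surface. Vertical depth h = y·sinθ with sinθ = 0.932324.
Along the incline, y_c = h_c/sinθ = 1.52971/0.932324 = 1.64075 m.
The centroid lies 1.04/2 = 0.52 m below the top edge, so the top edge sits at y_top = 1.64075 − 0.52 = 1.12075 m along the incline.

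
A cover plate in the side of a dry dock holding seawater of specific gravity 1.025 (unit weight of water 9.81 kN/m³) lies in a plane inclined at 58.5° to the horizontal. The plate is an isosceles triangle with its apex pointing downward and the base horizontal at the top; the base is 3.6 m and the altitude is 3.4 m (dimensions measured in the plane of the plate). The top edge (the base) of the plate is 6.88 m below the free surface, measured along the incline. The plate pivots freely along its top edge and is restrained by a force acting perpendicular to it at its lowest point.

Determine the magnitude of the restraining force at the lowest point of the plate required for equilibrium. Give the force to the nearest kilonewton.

P ≈ 150 kN

γ = 1.025 × 9.81 = 10.05525 kN/m³.
Let θ = 58.5° be the plate's angle to the horizontal; measure y along the incline from where the plane meets the free surface. Vertical depth h = y·sinθ with sinθ = 0.852640.
With the apex down, the centroid sits h/3 = 3.4/3 = 1.13333 m below the base (the top edge), so y_c = 6.88 + 1.13333 = 8.01333 m and h_c = 8.01333 × 0.852640 = 6.83249 m.
A = ½ × 3.6 × 3.4 = 6.12 m².
Resultant F = γ·h_c·A = 10.05525 × 6.83249 × 6.12 = 420.459 kN.
I_c = b·h³/36 = 3.6 × 3.4³/36 = 3.9304 m⁴.
Centre of pressure: y_p = y_c + I_c/(y_c·A) = 8.01333 + 3.9304/(8.01333 × 6.12) = 8.01333 + 0.0801442 = 8.09347 m along the plane.
The resultant acts 1.13333 + 0.0801442 = 1.21347 m (along the plate) below the hinge at the top edge, so the moment about the hinge is M = F × 1.21347 = 420.459 × 1.21347 = 510.214 kN·m.
A normal force at the bottom, 3.4 m from the hinge, must supply this moment: P = 510.214/3.4 = 150.063 kN.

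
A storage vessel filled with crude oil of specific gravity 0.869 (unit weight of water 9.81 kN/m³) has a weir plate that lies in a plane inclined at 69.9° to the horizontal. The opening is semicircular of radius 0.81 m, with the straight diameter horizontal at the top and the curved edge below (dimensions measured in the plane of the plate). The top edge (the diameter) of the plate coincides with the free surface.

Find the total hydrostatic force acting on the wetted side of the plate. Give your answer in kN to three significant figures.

F ≈ 2.84 kN

γ = 0.869 × 9.81 = 8.52489 kN/m³.
Let θ = 69.9° be the plate's angle to the horizontal; measure y along the incline from where the plane meets the free surface. Vertical depth h = y·sinθ with sinθ = 0.939094.
The centroid of a semicircle lies 4r/(3π) = 0.343775 m from the diameter, here below the top edge, so y_c = 0.343775 m and h_c = 0.343775 × 0.939094 = 0.322837 m.
A = πr²/2 = π × 0.81²/2 = 1.0306 m².
Resultant F = γ·h_c·A = 8.52489 × 0.322837 × 1.0306 = 2.83637 kN.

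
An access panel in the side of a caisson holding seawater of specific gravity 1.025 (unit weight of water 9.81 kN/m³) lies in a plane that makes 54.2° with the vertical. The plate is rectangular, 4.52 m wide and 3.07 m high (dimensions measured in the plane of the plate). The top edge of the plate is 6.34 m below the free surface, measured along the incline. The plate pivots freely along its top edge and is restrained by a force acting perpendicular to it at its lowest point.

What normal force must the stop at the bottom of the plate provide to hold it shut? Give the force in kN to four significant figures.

P ≈ 342.3 kN

γ = 1.025 × 9.81 = 10.05525 kN/m³.
The plate makes 54.2° with the vertical, i.e. θ = 90° − 54.2° = 35.8° to the horizontal. Measuring y along the incline from the free-surface line, vertical depth h = y·sinθ with sinθ = 0.584958.
The centroid lies 3.07/2 = 1.535 m below the top edge, so y_c = 6.34 + 1.535 = 7.875 m and h_c = 7.875 × 0.584958 = 4.60654 m.
A = 4.52 × 3.07 = 13.8764 m².
Resultant F = γ·h_c·A = 10.05525 × 4.60654 × 13.8764 = 642.754 kN.
I_c = b·h³/12 = 4.52 × 3.07³/12 = 10.8986 m⁴.
Centre of pressure: y_p = y_c + I_c/(y_c·A) = 7.875 + 10.8986/(7.875 × 13.8764) = 7.875 + 0.099734 = 7.97473 m along the plane.
The resultant acts 1.535 + 0.099734 = 1.63473 m (along the plate) below the hinge at the top edge, so the moment about the hinge is M = F × 1.63473 = 642.754 × 1.63473 = 1050.73 kN·m.
A normal force at the bottom, 3.07 m from the hinge, must supply this moment: P = 1050.73/3.07 = 342.257 kN.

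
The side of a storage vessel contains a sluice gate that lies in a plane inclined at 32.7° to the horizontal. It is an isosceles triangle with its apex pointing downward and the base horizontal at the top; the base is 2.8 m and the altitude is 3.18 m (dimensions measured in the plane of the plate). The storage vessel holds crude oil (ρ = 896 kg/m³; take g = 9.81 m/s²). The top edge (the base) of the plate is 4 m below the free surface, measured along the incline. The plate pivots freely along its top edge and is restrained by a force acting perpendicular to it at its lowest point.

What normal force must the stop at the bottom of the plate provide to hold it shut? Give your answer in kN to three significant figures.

P ≈ 39.4 kN

γ = ρg = 896 × 9.81 / 1000 = 8.78976 kN/m³.
Let θ = 32.7° be the plate's angle to the horizontal; measure y along the incline from where the plane meets the free surface. Vertical depth h = y·sinθ with sinθ = 0.540240.
With the apex down, the centroid sits h/3 = 3.18/3 = 1.06 m below the base (the top edge), so y_c = 4 + 1.06 = 5.06 m and h_c = 5.06 × 0.540240 = 2.73361 m.
A = ½ × 2.8 × 3.18 = 4.452 m².
Resultant F = γ·h_c·A = 8.78976 × 2.73361 × 4.452 = 106.972 kN.
I_c = b·h³/36 = 2.8 × 3.18³/36 = 2.50113 m⁴.
Centre of pressure: y_p = y_c + I_c/(y_c·A) = 5.06 + 2.50113/(5.06 × 4.452) = 5.06 + 0.111028 = 5.17103 m along the plane.
The resultant acts 1.06 + 0.111028 = 1.17103 m (along the plate) below the hinge at the top edge, so the moment about the hinge is M = F × 1.17103 = 106.972 × 1.17103 = 125.267 kN·m.
A normal force at the bottom, 3.18 m from the hinge, must supply this moment: P = 125.267/3.18 = 39.3921 kN.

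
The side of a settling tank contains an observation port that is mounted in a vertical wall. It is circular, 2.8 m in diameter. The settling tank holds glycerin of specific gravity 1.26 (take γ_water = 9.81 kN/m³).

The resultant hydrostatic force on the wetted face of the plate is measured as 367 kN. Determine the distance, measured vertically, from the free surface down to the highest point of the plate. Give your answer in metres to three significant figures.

γ = 1.26 × 9.81 = 12.3606 kN/m³.
A = π(1.4)² = 6.15752 m².
From F = γ·h_c·A, the centroid depth is h_c = 367/(12.3606 × 6.15752) = 4.82193 m.
The centroid is at the centre, 1.4 m below the top of the plate, so the highest point sits at h_top = 4.82193 − 1.4 = 3.42193 m below the surface.

d_top ≈ 3.42 m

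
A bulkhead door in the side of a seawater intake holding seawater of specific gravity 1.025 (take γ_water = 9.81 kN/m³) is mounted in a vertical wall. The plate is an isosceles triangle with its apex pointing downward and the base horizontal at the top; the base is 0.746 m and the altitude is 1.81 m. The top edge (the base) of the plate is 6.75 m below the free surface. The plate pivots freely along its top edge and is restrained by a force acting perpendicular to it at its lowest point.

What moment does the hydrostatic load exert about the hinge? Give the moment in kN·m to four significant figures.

γ = 1.025 × 9.81 = 10.05525 kN/m³.
With the apex down, the centroid sits h/3 = 1.81/3 = 0.603333 m below the base (the top edge), so the centroid depth is h_c = 6.75 + 0.603333 = 7.35333 m.
A = ½ × 0.746 × 1.81 = 0.67513 m².
Resultant F = γ·h_c·A = 10.05525 × 7.35333 × 0.67513 = 49.9188 kN.
I_c = b·h³/36 = 0.746 × 1.81³/36 = 0.122877 m⁴.
Centre of pressure: y_p = y_c + I_c/(y_c·A) = 7.35333 + 0.122877/(7.35333 × 0.67513) = 7.35333 + 0.0247514 = 7.37808 m along the plane.
The resultant acts 0.603333 + 0.0247514 = 0.628084 m (along the plate) below the hinge at the top edge, so the moment about the hinge is M = F × 0.628084 = 49.9188 × 0.628084 = 31.3532 kN·m.

M ≈ 31.35 kN·m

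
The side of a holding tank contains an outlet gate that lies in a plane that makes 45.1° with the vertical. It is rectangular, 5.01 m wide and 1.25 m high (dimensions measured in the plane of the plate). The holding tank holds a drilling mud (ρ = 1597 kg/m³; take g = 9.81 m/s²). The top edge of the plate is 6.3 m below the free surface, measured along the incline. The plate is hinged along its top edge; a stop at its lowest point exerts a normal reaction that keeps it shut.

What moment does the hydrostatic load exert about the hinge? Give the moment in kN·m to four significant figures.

γ = ρg = 1597 × 9.81 / 1000 = 15.66657 kN/m³.
The plate makes 45.1° with the vertical, i.e. θ = 90° − 45.1° = 44.9° to the horizontal. Measuring y along the incline from the free-surface line, vertical depth h = y·sinθ with sinθ = 0.705872.
The centroid lies 1.25/2 = 0.625 m below the top edge, so y_c = 6.3 + 0.625 = 6.925 m and h_c = 6.925 × 0.705872 = 4.88816 m.
A = 5.01 × 1.25 = 6.2625 m².
Resultant F = γ·h_c·A = 15.66657 × 4.88816 × 6.2625 = 479.587 kN.
I_c = b·h³/12 = 5.01 × 1.25³/12 = 0.81543 m⁴.
Centre of pressure: y_p = y_c + I_c/(y_c·A) = 6.925 + 0.81543/(6.925 × 6.2625) = 6.925 + 0.0188027 = 6.9438 m along the plane.
The resultant acts 0.625 + 0.0188027 = 0.643803 m (along the plate) below the hinge at the top edge, so the moment about the hinge is M = F × 0.643803 = 479.587 × 0.643803 = 308.76 kN·m.

M ≈ 308.8 kN·m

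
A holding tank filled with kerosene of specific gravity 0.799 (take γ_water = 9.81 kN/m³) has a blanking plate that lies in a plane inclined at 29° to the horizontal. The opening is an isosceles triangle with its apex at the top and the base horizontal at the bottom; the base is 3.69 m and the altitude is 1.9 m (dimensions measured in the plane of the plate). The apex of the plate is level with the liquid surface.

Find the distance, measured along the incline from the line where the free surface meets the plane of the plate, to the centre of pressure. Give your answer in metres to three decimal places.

γ = 0.799 × 9.81 = 7.83819 kN/m³.
Let θ = 29° be the plate's angle to the horizontal; measure y along the incline from where the plane meets the free surface. Vertical depth h = y·sinθ with sinθ = 0.484810.
With the apex up, the centroid sits 2h/3 = 2 × 1.9/3 = 1.26667 m below the apex, so y_c = 1.26667 m and h_c = 1.26667 × 0.484810 = 0.614094 m.
A = ½ × 3.69 × 1.9 = 3.5055 m².
Resultant F = γ·h_c·A = 7.83819 × 0.614094 × 3.5055 = 16.8733 kN.
I_c = b·h³/36 = 3.69 × 1.9³/36 = 0.703047 m⁴.
Centre of pressure: y_p = y_c + I_c/(y_c·A) = 1.26667 + 0.703047/(1.26667 × 3.5055) = 1.26667 + 0.158333 = 1.425 m along the plane.

y_p = 1.425 m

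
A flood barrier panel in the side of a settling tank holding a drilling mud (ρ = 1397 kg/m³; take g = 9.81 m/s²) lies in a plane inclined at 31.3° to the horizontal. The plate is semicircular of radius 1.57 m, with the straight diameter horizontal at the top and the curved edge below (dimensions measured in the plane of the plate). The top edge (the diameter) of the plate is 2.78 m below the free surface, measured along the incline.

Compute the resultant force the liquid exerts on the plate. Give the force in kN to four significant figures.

F ≈ 95.00 kN

γ = ρg = 1397 × 9.81 / 1000 = 13.70457 kN/m³.
Let θ = 31.3° be the plate's angle to the horizontal; measure y along the incline from where the plane meets the free surface. Vertical depth h = y·sinθ with sinθ = 0.519519.
The centroid of a semicircle lies 4r/(3π) = 0.666329 m from the diameter, here below the top edge, so y_c = 2.78 + 0.666329 = 3.44633 m and h_c = 3.44633 × 0.519519 = 1.79043 m.
A = πr²/2 = π × 1.57²/2 = 3.87186 m².
Resultant F = γ·h_c·A = 13.70457 × 1.79043 × 3.87186 = 95.0041 kN.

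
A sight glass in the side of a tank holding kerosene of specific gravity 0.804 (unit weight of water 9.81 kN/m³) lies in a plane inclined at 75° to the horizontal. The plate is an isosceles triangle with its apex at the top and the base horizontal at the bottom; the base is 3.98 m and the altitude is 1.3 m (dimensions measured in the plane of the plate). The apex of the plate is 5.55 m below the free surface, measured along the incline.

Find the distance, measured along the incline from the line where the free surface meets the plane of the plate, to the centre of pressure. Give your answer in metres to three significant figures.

γ = 0.804 × 9.81 = 7.88724 kN/m³.
Let θ = 75° be the plate's angle to the horizontal; measure y along the incline from where the plane meets the free surface. Vertical depth h = y·sinθ with sinθ = 0.965926.
With the apex up, the centroid sits 2h/3 = 2 × 1.3/3 = 0.866667 m below the apex, so y_c = 5.55 + 0.866667 = 6.41667 m and h_c = 6.41667 × 0.965926 = 6.19803 m.
A = ½ × 3.98 × 1.3 = 2.587 m².
Resultant F = γ·h_c·A = 7.88724 × 6.19803 × 2.587 = 126.466 kN.
I_c = b·h³/36 = 3.98 × 1.3³/36 = 0.242891 m⁴.
Centre of pressure: y_p = y_c + I_c/(y_c·A) = 6.41667 + 0.242891/(6.41667 × 2.587) = 6.41667 + 0.0146321 = 6.4313 m along the plane.

y_p = 6.43 m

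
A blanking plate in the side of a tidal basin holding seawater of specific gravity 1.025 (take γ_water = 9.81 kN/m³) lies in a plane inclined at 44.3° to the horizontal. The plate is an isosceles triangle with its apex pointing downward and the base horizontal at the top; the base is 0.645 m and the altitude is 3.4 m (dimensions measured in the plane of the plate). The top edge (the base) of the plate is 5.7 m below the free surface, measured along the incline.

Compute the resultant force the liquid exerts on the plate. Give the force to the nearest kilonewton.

γ = 1.025 × 9.81 = 10.05525 kN/m³.
Let θ = 44.3° be the plate's angle to the horizontal; measure y along the incline from where the plane meets the free surface. Vertical depth h = y·sinθ with sinθ = 0.698415.
With the apex down, the centroid sits h/3 = 3.4/3 = 1.13333 m below the base (the top edge), so y_c = 5.7 + 1.13333 = 6.83333 m and h_c = 6.83333 × 0.698415 = 4.7725 m.
A = ½ × 0.645 × 3.4 = 1.0965 m².
Resultant F = γ·h_c·A = 10.05525 × 4.7725 × 1.0965 = 52.6196 kN.

F ≈ 53 kN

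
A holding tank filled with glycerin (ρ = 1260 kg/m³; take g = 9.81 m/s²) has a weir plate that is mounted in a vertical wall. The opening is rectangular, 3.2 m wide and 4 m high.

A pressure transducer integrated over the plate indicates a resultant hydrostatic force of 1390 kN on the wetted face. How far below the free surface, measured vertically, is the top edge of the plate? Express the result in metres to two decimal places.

γ = ρg = 1260 × 9.81 / 1000 = 12.3606 kN/m³.
A = 3.2 × 4 = 12.8 m².
From F = γ·h_c·A, the centroid depth is h_c = 1390/(12.3606 × 12.8) = 8.78548 m.
The centroid lies 4/2 = 2 m below the top edge, so the top edge sits at h_top = 8.78548 − 2 = 6.78548 m below the surface.

d_top ≈ 6.79 m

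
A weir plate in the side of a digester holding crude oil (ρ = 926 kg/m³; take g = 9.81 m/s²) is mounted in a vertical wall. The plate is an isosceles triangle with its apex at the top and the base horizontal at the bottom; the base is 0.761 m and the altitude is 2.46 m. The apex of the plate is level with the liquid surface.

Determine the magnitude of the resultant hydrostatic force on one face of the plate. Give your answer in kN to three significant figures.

γ = ρg = 926 × 9.81 / 1000 = 9.08406 kN/m³.
With the apex up, the centroid sits 2h/3 = 2 × 2.46/3 = 1.64 m below the apex, so the centroid depth is h_c = 1.64 m.
A = ½ × 0.761 × 2.46 = 0.93603 m².
Resultant F = γ·h_c·A = 9.08406 × 1.64 × 0.93603 = 13.9448 kN.

F ≈ 13.9 kN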